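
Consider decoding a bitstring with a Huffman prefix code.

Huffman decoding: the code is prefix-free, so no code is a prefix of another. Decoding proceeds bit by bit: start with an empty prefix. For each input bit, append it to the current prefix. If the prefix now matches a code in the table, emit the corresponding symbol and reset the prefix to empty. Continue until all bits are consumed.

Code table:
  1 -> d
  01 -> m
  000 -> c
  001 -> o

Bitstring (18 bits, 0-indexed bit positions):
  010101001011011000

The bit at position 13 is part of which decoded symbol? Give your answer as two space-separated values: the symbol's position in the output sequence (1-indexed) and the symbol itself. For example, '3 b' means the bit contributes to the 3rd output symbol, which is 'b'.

Answer: 7 m

Derivation:
Bit 0: prefix='0' (no match yet)
Bit 1: prefix='01' -> emit 'm', reset
Bit 2: prefix='0' (no match yet)
Bit 3: prefix='01' -> emit 'm', reset
Bit 4: prefix='0' (no match yet)
Bit 5: prefix='01' -> emit 'm', reset
Bit 6: prefix='0' (no match yet)
Bit 7: prefix='00' (no match yet)
Bit 8: prefix='001' -> emit 'o', reset
Bit 9: prefix='0' (no match yet)
Bit 10: prefix='01' -> emit 'm', reset
Bit 11: prefix='1' -> emit 'd', reset
Bit 12: prefix='0' (no match yet)
Bit 13: prefix='01' -> emit 'm', reset
Bit 14: prefix='1' -> emit 'd', reset
Bit 15: prefix='0' (no match yet)
Bit 16: prefix='00' (no match yet)
Bit 17: prefix='000' -> emit 'c', reset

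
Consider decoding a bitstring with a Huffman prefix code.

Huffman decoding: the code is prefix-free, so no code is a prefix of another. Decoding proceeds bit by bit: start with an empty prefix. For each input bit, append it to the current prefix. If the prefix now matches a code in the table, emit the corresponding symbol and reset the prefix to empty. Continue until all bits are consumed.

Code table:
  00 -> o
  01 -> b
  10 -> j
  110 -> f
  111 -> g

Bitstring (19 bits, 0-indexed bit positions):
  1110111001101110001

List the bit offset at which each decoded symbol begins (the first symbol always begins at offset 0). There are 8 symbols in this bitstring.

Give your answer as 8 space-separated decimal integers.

Bit 0: prefix='1' (no match yet)
Bit 1: prefix='11' (no match yet)
Bit 2: prefix='111' -> emit 'g', reset
Bit 3: prefix='0' (no match yet)
Bit 4: prefix='01' -> emit 'b', reset
Bit 5: prefix='1' (no match yet)
Bit 6: prefix='11' (no match yet)
Bit 7: prefix='110' -> emit 'f', reset
Bit 8: prefix='0' (no match yet)
Bit 9: prefix='01' -> emit 'b', reset
Bit 10: prefix='1' (no match yet)
Bit 11: prefix='10' -> emit 'j', reset
Bit 12: prefix='1' (no match yet)
Bit 13: prefix='11' (no match yet)
Bit 14: prefix='111' -> emit 'g', reset
Bit 15: prefix='0' (no match yet)
Bit 16: prefix='00' -> emit 'o', reset
Bit 17: prefix='0' (no match yet)
Bit 18: prefix='01' -> emit 'b', reset

Answer: 0 3 5 8 10 12 15 17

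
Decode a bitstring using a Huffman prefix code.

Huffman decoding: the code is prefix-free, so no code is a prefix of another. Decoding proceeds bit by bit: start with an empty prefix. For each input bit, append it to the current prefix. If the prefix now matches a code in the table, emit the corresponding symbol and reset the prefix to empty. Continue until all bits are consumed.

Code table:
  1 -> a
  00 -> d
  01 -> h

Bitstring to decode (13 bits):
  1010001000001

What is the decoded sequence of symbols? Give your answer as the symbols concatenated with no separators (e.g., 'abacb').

Bit 0: prefix='1' -> emit 'a', reset
Bit 1: prefix='0' (no match yet)
Bit 2: prefix='01' -> emit 'h', reset
Bit 3: prefix='0' (no match yet)
Bit 4: prefix='00' -> emit 'd', reset
Bit 5: prefix='0' (no match yet)
Bit 6: prefix='01' -> emit 'h', reset
Bit 7: prefix='0' (no match yet)
Bit 8: prefix='00' -> emit 'd', reset
Bit 9: prefix='0' (no match yet)
Bit 10: prefix='00' -> emit 'd', reset
Bit 11: prefix='0' (no match yet)
Bit 12: prefix='01' -> emit 'h', reset

Answer: ahdhddh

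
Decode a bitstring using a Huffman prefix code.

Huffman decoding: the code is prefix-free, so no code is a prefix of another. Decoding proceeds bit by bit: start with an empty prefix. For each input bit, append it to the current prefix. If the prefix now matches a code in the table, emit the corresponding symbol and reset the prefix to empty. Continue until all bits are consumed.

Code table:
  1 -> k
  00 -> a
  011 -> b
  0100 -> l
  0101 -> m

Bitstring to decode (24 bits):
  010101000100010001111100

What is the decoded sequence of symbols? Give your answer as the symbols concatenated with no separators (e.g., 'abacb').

Bit 0: prefix='0' (no match yet)
Bit 1: prefix='01' (no match yet)
Bit 2: prefix='010' (no match yet)
Bit 3: prefix='0101' -> emit 'm', reset
Bit 4: prefix='0' (no match yet)
Bit 5: prefix='01' (no match yet)
Bit 6: prefix='010' (no match yet)
Bit 7: prefix='0100' -> emit 'l', reset
Bit 8: prefix='0' (no match yet)
Bit 9: prefix='01' (no match yet)
Bit 10: prefix='010' (no match yet)
Bit 11: prefix='0100' -> emit 'l', reset
Bit 12: prefix='0' (no match yet)
Bit 13: prefix='01' (no match yet)
Bit 14: prefix='010' (no match yet)
Bit 15: prefix='0100' -> emit 'l', reset
Bit 16: prefix='0' (no match yet)
Bit 17: prefix='01' (no match yet)
Bit 18: prefix='011' -> emit 'b', reset
Bit 19: prefix='1' -> emit 'k', reset
Bit 20: prefix='1' -> emit 'k', reset
Bit 21: prefix='1' -> emit 'k', reset
Bit 22: prefix='0' (no match yet)
Bit 23: prefix='00' -> emit 'a', reset

Answer: mlllbkkka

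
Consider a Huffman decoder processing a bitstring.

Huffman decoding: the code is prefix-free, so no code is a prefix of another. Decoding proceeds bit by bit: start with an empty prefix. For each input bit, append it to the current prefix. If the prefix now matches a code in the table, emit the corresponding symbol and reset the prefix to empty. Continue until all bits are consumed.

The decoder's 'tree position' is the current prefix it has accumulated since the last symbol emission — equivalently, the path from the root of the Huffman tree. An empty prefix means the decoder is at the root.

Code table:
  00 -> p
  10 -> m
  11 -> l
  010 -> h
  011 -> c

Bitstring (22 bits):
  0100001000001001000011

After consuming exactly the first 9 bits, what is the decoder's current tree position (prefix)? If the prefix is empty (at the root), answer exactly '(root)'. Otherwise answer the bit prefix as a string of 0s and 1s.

Bit 0: prefix='0' (no match yet)
Bit 1: prefix='01' (no match yet)
Bit 2: prefix='010' -> emit 'h', reset
Bit 3: prefix='0' (no match yet)
Bit 4: prefix='00' -> emit 'p', reset
Bit 5: prefix='0' (no match yet)
Bit 6: prefix='01' (no match yet)
Bit 7: prefix='010' -> emit 'h', reset
Bit 8: prefix='0' (no match yet)

Answer: 0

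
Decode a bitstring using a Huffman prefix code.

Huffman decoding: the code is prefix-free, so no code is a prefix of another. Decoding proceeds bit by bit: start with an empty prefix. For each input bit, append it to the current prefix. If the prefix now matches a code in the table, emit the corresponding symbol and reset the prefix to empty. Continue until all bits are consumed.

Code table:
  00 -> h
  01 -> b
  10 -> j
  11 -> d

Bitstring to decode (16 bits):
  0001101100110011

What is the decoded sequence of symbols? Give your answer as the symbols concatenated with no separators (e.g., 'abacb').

Answer: hbjdhdhd

Derivation:
Bit 0: prefix='0' (no match yet)
Bit 1: prefix='00' -> emit 'h', reset
Bit 2: prefix='0' (no match yet)
Bit 3: prefix='01' -> emit 'b', reset
Bit 4: prefix='1' (no match yet)
Bit 5: prefix='10' -> emit 'j', reset
Bit 6: prefix='1' (no match yet)
Bit 7: prefix='11' -> emit 'd', reset
Bit 8: prefix='0' (no match yet)
Bit 9: prefix='00' -> emit 'h', reset
Bit 10: prefix='1' (no match yet)
Bit 11: prefix='11' -> emit 'd', reset
Bit 12: prefix='0' (no match yet)
Bit 13: prefix='00' -> emit 'h', reset
Bit 14: prefix='1' (no match yet)
Bit 15: prefix='11' -> emit 'd', reset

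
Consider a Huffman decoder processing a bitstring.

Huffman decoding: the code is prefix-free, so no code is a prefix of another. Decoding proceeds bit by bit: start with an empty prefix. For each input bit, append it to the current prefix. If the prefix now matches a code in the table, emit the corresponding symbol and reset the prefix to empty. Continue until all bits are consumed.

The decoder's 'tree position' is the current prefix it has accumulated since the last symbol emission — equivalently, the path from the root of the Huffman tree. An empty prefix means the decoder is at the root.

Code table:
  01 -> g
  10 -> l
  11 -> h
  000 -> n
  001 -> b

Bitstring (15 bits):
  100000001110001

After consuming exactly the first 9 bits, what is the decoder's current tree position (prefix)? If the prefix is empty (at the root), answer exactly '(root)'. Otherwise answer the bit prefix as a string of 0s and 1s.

Answer: 1

Derivation:
Bit 0: prefix='1' (no match yet)
Bit 1: prefix='10' -> emit 'l', reset
Bit 2: prefix='0' (no match yet)
Bit 3: prefix='00' (no match yet)
Bit 4: prefix='000' -> emit 'n', reset
Bit 5: prefix='0' (no match yet)
Bit 6: prefix='00' (no match yet)
Bit 7: prefix='000' -> emit 'n', reset
Bit 8: prefix='1' (no match yet)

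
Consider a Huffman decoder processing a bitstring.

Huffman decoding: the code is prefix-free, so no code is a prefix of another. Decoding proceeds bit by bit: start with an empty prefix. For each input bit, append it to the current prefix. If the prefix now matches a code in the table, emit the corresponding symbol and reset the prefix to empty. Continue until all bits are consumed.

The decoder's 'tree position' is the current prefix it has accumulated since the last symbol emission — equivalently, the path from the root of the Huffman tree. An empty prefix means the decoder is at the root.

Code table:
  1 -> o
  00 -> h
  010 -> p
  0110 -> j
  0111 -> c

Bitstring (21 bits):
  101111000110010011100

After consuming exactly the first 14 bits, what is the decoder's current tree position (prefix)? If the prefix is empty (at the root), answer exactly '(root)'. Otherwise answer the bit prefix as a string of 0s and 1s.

Answer: 01

Derivation:
Bit 0: prefix='1' -> emit 'o', reset
Bit 1: prefix='0' (no match yet)
Bit 2: prefix='01' (no match yet)
Bit 3: prefix='011' (no match yet)
Bit 4: prefix='0111' -> emit 'c', reset
Bit 5: prefix='1' -> emit 'o', reset
Bit 6: prefix='0' (no match yet)
Bit 7: prefix='00' -> emit 'h', reset
Bit 8: prefix='0' (no match yet)
Bit 9: prefix='01' (no match yet)
Bit 10: prefix='011' (no match yet)
Bit 11: prefix='0110' -> emit 'j', reset
Bit 12: prefix='0' (no match yet)
Bit 13: prefix='01' (no match yet)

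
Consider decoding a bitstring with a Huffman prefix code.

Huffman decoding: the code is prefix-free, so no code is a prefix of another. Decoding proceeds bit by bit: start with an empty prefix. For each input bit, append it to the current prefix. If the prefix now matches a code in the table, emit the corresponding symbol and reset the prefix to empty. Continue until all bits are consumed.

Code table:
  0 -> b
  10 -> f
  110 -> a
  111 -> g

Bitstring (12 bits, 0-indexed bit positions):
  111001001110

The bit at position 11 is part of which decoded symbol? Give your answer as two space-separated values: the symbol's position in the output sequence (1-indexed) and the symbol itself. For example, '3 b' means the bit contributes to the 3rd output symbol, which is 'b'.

Bit 0: prefix='1' (no match yet)
Bit 1: prefix='11' (no match yet)
Bit 2: prefix='111' -> emit 'g', reset
Bit 3: prefix='0' -> emit 'b', reset
Bit 4: prefix='0' -> emit 'b', reset
Bit 5: prefix='1' (no match yet)
Bit 6: prefix='10' -> emit 'f', reset
Bit 7: prefix='0' -> emit 'b', reset
Bit 8: prefix='1' (no match yet)
Bit 9: prefix='11' (no match yet)
Bit 10: prefix='111' -> emit 'g', reset
Bit 11: prefix='0' -> emit 'b', reset

Answer: 7 b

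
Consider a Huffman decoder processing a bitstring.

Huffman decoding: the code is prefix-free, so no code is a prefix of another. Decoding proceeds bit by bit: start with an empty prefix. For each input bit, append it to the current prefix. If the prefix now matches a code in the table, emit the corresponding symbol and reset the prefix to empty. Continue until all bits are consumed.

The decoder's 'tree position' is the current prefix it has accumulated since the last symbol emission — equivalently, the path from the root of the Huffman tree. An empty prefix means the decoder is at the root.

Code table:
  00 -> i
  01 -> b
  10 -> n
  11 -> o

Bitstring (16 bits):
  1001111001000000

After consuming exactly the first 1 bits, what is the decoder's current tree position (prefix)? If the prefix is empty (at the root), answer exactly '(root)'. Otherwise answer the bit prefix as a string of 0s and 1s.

Bit 0: prefix='1' (no match yet)

Answer: 1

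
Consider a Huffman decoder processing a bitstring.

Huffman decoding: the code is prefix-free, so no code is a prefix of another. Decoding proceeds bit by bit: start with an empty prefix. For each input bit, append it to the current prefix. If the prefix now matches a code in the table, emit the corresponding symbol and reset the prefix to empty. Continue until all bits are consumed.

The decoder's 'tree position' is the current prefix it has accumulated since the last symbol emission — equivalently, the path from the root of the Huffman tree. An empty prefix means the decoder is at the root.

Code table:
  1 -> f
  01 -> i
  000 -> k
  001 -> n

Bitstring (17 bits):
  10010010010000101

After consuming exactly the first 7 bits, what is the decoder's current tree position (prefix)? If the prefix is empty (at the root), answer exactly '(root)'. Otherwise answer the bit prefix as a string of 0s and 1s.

Bit 0: prefix='1' -> emit 'f', reset
Bit 1: prefix='0' (no match yet)
Bit 2: prefix='00' (no match yet)
Bit 3: prefix='001' -> emit 'n', reset
Bit 4: prefix='0' (no match yet)
Bit 5: prefix='00' (no match yet)
Bit 6: prefix='001' -> emit 'n', reset

Answer: (root)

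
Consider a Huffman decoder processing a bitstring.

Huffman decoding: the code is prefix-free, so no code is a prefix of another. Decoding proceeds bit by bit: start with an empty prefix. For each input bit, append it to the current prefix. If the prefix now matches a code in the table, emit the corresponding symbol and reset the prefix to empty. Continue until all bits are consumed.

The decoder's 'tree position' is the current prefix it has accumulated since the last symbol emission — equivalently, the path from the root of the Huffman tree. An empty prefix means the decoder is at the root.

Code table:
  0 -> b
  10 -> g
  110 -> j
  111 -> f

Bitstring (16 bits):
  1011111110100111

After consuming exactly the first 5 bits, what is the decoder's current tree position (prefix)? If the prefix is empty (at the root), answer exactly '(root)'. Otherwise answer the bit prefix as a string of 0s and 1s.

Answer: (root)

Derivation:
Bit 0: prefix='1' (no match yet)
Bit 1: prefix='10' -> emit 'g', reset
Bit 2: prefix='1' (no match yet)
Bit 3: prefix='11' (no match yet)
Bit 4: prefix='111' -> emit 'f', reset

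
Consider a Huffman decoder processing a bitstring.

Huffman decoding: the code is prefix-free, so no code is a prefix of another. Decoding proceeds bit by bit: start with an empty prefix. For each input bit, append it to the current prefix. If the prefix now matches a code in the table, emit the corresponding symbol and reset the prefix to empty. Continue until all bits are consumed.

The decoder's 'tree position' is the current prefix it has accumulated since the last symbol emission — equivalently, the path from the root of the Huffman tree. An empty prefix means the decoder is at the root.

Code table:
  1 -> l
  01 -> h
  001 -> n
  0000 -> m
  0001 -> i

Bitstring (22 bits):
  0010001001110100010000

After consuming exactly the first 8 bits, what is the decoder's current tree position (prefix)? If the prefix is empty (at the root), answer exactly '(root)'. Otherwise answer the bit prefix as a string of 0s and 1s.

Bit 0: prefix='0' (no match yet)
Bit 1: prefix='00' (no match yet)
Bit 2: prefix='001' -> emit 'n', reset
Bit 3: prefix='0' (no match yet)
Bit 4: prefix='00' (no match yet)
Bit 5: prefix='000' (no match yet)
Bit 6: prefix='0001' -> emit 'i', reset
Bit 7: prefix='0' (no match yet)

Answer: 0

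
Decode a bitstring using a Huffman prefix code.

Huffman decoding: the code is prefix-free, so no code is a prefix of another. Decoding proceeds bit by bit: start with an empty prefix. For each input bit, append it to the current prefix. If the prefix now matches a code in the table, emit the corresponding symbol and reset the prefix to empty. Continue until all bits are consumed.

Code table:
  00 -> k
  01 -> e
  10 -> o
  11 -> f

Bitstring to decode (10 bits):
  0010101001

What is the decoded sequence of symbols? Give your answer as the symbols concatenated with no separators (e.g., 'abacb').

Answer: koooe

Derivation:
Bit 0: prefix='0' (no match yet)
Bit 1: prefix='00' -> emit 'k', reset
Bit 2: prefix='1' (no match yet)
Bit 3: prefix='10' -> emit 'o', reset
Bit 4: prefix='1' (no match yet)
Bit 5: prefix='10' -> emit 'o', reset
Bit 6: prefix='1' (no match yet)
Bit 7: prefix='10' -> emit 'o', reset
Bit 8: prefix='0' (no match yet)
Bit 9: prefix='01' -> emit 'e', reset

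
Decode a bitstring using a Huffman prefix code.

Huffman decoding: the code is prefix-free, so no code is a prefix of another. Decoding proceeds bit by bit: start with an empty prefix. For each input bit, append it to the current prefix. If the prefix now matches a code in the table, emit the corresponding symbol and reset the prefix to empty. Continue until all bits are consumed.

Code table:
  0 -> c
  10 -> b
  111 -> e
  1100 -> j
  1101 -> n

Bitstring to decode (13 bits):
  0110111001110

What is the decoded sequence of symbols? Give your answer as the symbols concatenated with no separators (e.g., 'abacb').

Bit 0: prefix='0' -> emit 'c', reset
Bit 1: prefix='1' (no match yet)
Bit 2: prefix='11' (no match yet)
Bit 3: prefix='110' (no match yet)
Bit 4: prefix='1101' -> emit 'n', reset
Bit 5: prefix='1' (no match yet)
Bit 6: prefix='11' (no match yet)
Bit 7: prefix='110' (no match yet)
Bit 8: prefix='1100' -> emit 'j', reset
Bit 9: prefix='1' (no match yet)
Bit 10: prefix='11' (no match yet)
Bit 11: prefix='111' -> emit 'e', reset
Bit 12: prefix='0' -> emit 'c', reset

Answer: cnjec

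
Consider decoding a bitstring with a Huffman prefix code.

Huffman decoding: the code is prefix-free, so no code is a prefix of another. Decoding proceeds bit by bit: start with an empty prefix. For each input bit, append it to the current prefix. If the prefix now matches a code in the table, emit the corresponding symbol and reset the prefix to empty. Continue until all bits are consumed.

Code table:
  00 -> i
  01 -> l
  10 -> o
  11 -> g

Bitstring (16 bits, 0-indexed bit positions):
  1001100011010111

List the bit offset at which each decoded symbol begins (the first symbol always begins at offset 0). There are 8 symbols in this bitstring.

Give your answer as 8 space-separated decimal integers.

Answer: 0 2 4 6 8 10 12 14

Derivation:
Bit 0: prefix='1' (no match yet)
Bit 1: prefix='10' -> emit 'o', reset
Bit 2: prefix='0' (no match yet)
Bit 3: prefix='01' -> emit 'l', reset
Bit 4: prefix='1' (no match yet)
Bit 5: prefix='10' -> emit 'o', reset
Bit 6: prefix='0' (no match yet)
Bit 7: prefix='00' -> emit 'i', reset
Bit 8: prefix='1' (no match yet)
Bit 9: prefix='11' -> emit 'g', reset
Bit 10: prefix='0' (no match yet)
Bit 11: prefix='01' -> emit 'l', reset
Bit 12: prefix='0' (no match yet)
Bit 13: prefix='01' -> emit 'l', reset
Bit 14: prefix='1' (no match yet)
Bit 15: prefix='11' -> emit 'g', reset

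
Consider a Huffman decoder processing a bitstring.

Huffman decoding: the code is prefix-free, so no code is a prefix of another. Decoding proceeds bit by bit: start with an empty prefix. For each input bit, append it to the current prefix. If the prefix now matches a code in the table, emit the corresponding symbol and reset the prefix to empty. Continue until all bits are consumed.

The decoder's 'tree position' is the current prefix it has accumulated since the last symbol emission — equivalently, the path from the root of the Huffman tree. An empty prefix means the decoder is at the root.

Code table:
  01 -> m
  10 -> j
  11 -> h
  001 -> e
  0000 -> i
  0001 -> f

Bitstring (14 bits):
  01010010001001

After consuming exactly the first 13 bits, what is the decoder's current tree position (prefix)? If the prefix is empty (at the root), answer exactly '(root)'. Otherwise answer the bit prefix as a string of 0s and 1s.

Answer: 00

Derivation:
Bit 0: prefix='0' (no match yet)
Bit 1: prefix='01' -> emit 'm', reset
Bit 2: prefix='0' (no match yet)
Bit 3: prefix='01' -> emit 'm', reset
Bit 4: prefix='0' (no match yet)
Bit 5: prefix='00' (no match yet)
Bit 6: prefix='001' -> emit 'e', reset
Bit 7: prefix='0' (no match yet)
Bit 8: prefix='00' (no match yet)
Bit 9: prefix='000' (no match yet)
Bit 10: prefix='0001' -> emit 'f', reset
Bit 11: prefix='0' (no match yet)
Bit 12: prefix='00' (no match yet)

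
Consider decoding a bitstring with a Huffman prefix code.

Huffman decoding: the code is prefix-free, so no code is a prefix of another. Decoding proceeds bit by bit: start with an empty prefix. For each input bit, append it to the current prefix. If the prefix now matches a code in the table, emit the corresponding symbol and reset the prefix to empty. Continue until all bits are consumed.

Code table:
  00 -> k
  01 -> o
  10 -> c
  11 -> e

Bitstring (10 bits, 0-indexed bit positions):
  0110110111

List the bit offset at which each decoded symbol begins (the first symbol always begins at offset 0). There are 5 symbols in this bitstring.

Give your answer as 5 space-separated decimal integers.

Answer: 0 2 4 6 8

Derivation:
Bit 0: prefix='0' (no match yet)
Bit 1: prefix='01' -> emit 'o', reset
Bit 2: prefix='1' (no match yet)
Bit 3: prefix='10' -> emit 'c', reset
Bit 4: prefix='1' (no match yet)
Bit 5: prefix='11' -> emit 'e', reset
Bit 6: prefix='0' (no match yet)
Bit 7: prefix='01' -> emit 'o', reset
Bit 8: prefix='1' (no match yet)
Bit 9: prefix='11' -> emit 'e', reset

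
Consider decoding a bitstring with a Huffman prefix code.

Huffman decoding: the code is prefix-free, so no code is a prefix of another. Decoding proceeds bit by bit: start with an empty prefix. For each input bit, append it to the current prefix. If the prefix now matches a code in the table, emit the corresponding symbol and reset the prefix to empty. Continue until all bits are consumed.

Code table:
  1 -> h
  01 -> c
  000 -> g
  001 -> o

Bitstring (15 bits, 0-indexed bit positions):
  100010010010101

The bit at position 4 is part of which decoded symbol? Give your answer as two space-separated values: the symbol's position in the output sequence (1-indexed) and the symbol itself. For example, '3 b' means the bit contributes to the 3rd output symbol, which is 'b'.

Answer: 3 h

Derivation:
Bit 0: prefix='1' -> emit 'h', reset
Bit 1: prefix='0' (no match yet)
Bit 2: prefix='00' (no match yet)
Bit 3: prefix='000' -> emit 'g', reset
Bit 4: prefix='1' -> emit 'h', reset
Bit 5: prefix='0' (no match yet)
Bit 6: prefix='00' (no match yet)
Bit 7: prefix='001' -> emit 'o', reset
Bit 8: prefix='0' (no match yet)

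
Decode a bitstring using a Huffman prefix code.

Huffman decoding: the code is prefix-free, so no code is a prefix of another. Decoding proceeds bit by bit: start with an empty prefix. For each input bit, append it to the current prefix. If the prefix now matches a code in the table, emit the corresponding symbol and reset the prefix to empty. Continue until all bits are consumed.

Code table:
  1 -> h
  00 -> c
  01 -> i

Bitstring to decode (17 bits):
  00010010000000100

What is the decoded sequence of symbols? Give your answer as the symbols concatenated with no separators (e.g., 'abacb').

Answer: cichcccic

Derivation:
Bit 0: prefix='0' (no match yet)
Bit 1: prefix='00' -> emit 'c', reset
Bit 2: prefix='0' (no match yet)
Bit 3: prefix='01' -> emit 'i', reset
Bit 4: prefix='0' (no match yet)
Bit 5: prefix='00' -> emit 'c', reset
Bit 6: prefix='1' -> emit 'h', reset
Bit 7: prefix='0' (no match yet)
Bit 8: prefix='00' -> emit 'c', reset
Bit 9: prefix='0' (no match yet)
Bit 10: prefix='00' -> emit 'c', reset
Bit 11: prefix='0' (no match yet)
Bit 12: prefix='00' -> emit 'c', reset
Bit 13: prefix='0' (no match yet)
Bit 14: prefix='01' -> emit 'i', reset
Bit 15: prefix='0' (no match yet)
Bit 16: prefix='00' -> emit 'c', reset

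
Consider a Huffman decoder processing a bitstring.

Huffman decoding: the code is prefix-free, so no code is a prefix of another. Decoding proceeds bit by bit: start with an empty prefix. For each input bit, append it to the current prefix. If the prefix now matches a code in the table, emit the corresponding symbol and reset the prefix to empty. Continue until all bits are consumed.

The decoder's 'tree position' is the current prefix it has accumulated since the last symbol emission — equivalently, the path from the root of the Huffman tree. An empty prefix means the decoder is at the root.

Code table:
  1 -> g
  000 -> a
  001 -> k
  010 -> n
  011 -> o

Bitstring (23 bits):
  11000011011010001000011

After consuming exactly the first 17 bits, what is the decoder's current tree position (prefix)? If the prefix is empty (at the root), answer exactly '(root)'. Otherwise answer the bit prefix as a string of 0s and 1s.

Answer: (root)

Derivation:
Bit 0: prefix='1' -> emit 'g', reset
Bit 1: prefix='1' -> emit 'g', reset
Bit 2: prefix='0' (no match yet)
Bit 3: prefix='00' (no match yet)
Bit 4: prefix='000' -> emit 'a', reset
Bit 5: prefix='0' (no match yet)
Bit 6: prefix='01' (no match yet)
Bit 7: prefix='011' -> emit 'o', reset
Bit 8: prefix='0' (no match yet)
Bit 9: prefix='01' (no match yet)
Bit 10: prefix='011' -> emit 'o', reset
Bit 11: prefix='0' (no match yet)
Bit 12: prefix='01' (no match yet)
Bit 13: prefix='010' -> emit 'n', reset
Bit 14: prefix='0' (no match yet)
Bit 15: prefix='00' (no match yet)
Bit 16: prefix='001' -> emit 'k', reset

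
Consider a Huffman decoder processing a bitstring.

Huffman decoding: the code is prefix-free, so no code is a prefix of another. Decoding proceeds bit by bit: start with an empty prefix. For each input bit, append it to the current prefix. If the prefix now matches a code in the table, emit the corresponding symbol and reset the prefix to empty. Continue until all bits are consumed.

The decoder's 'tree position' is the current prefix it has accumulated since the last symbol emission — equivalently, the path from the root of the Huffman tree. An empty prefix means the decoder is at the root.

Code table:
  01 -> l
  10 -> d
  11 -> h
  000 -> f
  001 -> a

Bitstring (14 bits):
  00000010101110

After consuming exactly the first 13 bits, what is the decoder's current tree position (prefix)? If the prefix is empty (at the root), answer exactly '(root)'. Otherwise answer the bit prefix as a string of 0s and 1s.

Bit 0: prefix='0' (no match yet)
Bit 1: prefix='00' (no match yet)
Bit 2: prefix='000' -> emit 'f', reset
Bit 3: prefix='0' (no match yet)
Bit 4: prefix='00' (no match yet)
Bit 5: prefix='000' -> emit 'f', reset
Bit 6: prefix='1' (no match yet)
Bit 7: prefix='10' -> emit 'd', reset
Bit 8: prefix='1' (no match yet)
Bit 9: prefix='10' -> emit 'd', reset
Bit 10: prefix='1' (no match yet)
Bit 11: prefix='11' -> emit 'h', reset
Bit 12: prefix='1' (no match yet)

Answer: 1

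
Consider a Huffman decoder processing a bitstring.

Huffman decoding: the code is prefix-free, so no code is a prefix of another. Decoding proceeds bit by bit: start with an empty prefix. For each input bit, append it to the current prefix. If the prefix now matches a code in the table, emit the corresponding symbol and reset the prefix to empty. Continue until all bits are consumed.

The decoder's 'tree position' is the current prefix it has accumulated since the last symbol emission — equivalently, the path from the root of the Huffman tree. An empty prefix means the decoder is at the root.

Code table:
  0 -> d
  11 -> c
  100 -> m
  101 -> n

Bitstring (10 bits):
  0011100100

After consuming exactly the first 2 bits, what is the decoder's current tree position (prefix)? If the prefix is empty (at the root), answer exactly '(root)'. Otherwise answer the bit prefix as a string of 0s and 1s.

Bit 0: prefix='0' -> emit 'd', reset
Bit 1: prefix='0' -> emit 'd', reset

Answer: (root)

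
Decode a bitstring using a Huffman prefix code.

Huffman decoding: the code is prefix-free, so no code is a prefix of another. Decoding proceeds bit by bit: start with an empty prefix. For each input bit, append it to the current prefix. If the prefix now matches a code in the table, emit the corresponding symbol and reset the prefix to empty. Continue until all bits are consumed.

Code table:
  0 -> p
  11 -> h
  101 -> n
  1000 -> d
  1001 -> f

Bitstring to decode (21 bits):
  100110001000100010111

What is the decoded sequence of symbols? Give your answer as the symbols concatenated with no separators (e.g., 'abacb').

Answer: fdddnh

Derivation:
Bit 0: prefix='1' (no match yet)
Bit 1: prefix='10' (no match yet)
Bit 2: prefix='100' (no match yet)
Bit 3: prefix='1001' -> emit 'f', reset
Bit 4: prefix='1' (no match yet)
Bit 5: prefix='10' (no match yet)
Bit 6: prefix='100' (no match yet)
Bit 7: prefix='1000' -> emit 'd', reset
Bit 8: prefix='1' (no match yet)
Bit 9: prefix='10' (no match yet)
Bit 10: prefix='100' (no match yet)
Bit 11: prefix='1000' -> emit 'd', reset
Bit 12: prefix='1' (no match yet)
Bit 13: prefix='10' (no match yet)
Bit 14: prefix='100' (no match yet)
Bit 15: prefix='1000' -> emit 'd', reset
Bit 16: prefix='1' (no match yet)
Bit 17: prefix='10' (no match yet)
Bit 18: prefix='101' -> emit 'n', reset
Bit 19: prefix='1' (no match yet)
Bit 20: prefix='11' -> emit 'h', reset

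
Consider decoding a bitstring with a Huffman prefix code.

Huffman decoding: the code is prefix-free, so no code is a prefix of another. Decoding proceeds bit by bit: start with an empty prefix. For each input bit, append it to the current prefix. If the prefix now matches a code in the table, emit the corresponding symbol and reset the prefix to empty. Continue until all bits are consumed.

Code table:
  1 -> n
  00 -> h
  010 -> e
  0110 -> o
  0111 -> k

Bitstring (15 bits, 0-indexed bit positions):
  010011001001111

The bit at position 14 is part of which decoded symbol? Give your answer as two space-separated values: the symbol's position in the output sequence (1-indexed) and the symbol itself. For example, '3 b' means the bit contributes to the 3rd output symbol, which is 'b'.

Answer: 5 n

Derivation:
Bit 0: prefix='0' (no match yet)
Bit 1: prefix='01' (no match yet)
Bit 2: prefix='010' -> emit 'e', reset
Bit 3: prefix='0' (no match yet)
Bit 4: prefix='01' (no match yet)
Bit 5: prefix='011' (no match yet)
Bit 6: prefix='0110' -> emit 'o', reset
Bit 7: prefix='0' (no match yet)
Bit 8: prefix='01' (no match yet)
Bit 9: prefix='010' -> emit 'e', reset
Bit 10: prefix='0' (no match yet)
Bit 11: prefix='01' (no match yet)
Bit 12: prefix='011' (no match yet)
Bit 13: prefix='0111' -> emit 'k', reset
Bit 14: prefix='1' -> emit 'n', reset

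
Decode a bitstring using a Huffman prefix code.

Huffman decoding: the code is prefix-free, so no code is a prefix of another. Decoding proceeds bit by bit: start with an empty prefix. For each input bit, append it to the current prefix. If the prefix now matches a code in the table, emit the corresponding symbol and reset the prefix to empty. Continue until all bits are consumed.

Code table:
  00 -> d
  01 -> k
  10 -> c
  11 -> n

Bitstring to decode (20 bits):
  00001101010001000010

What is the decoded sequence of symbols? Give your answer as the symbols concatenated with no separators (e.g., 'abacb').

Answer: ddnkkdkddc

Derivation:
Bit 0: prefix='0' (no match yet)
Bit 1: prefix='00' -> emit 'd', reset
Bit 2: prefix='0' (no match yet)
Bit 3: prefix='00' -> emit 'd', reset
Bit 4: prefix='1' (no match yet)
Bit 5: prefix='11' -> emit 'n', reset
Bit 6: prefix='0' (no match yet)
Bit 7: prefix='01' -> emit 'k', reset
Bit 8: prefix='0' (no match yet)
Bit 9: prefix='01' -> emit 'k', reset
Bit 10: prefix='0' (no match yet)
Bit 11: prefix='00' -> emit 'd', reset
Bit 12: prefix='0' (no match yet)
Bit 13: prefix='01' -> emit 'k', reset
Bit 14: prefix='0' (no match yet)
Bit 15: prefix='00' -> emit 'd', reset
Bit 16: prefix='0' (no match yet)
Bit 17: prefix='00' -> emit 'd', reset
Bit 18: prefix='1' (no match yet)
Bit 19: prefix='10' -> emit 'c', reset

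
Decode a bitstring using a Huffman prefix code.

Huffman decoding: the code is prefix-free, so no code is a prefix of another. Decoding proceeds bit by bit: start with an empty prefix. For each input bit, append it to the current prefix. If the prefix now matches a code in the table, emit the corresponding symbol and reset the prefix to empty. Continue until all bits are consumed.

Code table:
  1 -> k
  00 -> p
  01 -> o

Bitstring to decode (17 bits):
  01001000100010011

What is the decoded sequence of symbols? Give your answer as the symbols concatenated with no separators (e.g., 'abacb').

Answer: opkpopopkk

Derivation:
Bit 0: prefix='0' (no match yet)
Bit 1: prefix='01' -> emit 'o', reset
Bit 2: prefix='0' (no match yet)
Bit 3: prefix='00' -> emit 'p', reset
Bit 4: prefix='1' -> emit 'k', reset
Bit 5: prefix='0' (no match yet)
Bit 6: prefix='00' -> emit 'p', reset
Bit 7: prefix='0' (no match yet)
Bit 8: prefix='01' -> emit 'o', reset
Bit 9: prefix='0' (no match yet)
Bit 10: prefix='00' -> emit 'p', reset
Bit 11: prefix='0' (no match yet)
Bit 12: prefix='01' -> emit 'o', reset
Bit 13: prefix='0' (no match yet)
Bit 14: prefix='00' -> emit 'p', reset
Bit 15: prefix='1' -> emit 'k', reset
Bit 16: prefix='1' -> emit 'k', reset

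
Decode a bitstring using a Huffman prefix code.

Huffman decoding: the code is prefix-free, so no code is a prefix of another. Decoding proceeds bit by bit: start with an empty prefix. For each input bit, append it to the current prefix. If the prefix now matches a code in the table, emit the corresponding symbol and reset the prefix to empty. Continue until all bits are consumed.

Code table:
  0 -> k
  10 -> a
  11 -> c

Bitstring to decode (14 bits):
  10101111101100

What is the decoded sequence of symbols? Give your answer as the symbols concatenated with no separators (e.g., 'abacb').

Answer: aaccackk

Derivation:
Bit 0: prefix='1' (no match yet)
Bit 1: prefix='10' -> emit 'a', reset
Bit 2: prefix='1' (no match yet)
Bit 3: prefix='10' -> emit 'a', reset
Bit 4: prefix='1' (no match yet)
Bit 5: prefix='11' -> emit 'c', reset
Bit 6: prefix='1' (no match yet)
Bit 7: prefix='11' -> emit 'c', reset
Bit 8: prefix='1' (no match yet)
Bit 9: prefix='10' -> emit 'a', reset
Bit 10: prefix='1' (no match yet)
Bit 11: prefix='11' -> emit 'c', reset
Bit 12: prefix='0' -> emit 'k', reset
Bit 13: prefix='0' -> emit 'k', reset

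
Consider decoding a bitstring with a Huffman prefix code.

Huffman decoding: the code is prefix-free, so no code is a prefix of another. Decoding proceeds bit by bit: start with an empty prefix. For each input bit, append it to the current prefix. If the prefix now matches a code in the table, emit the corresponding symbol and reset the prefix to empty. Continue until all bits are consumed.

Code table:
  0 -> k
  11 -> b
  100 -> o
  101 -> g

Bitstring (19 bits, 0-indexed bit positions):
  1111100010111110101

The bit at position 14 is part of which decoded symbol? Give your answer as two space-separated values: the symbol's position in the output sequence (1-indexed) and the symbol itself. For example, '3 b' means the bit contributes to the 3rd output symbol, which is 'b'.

Bit 0: prefix='1' (no match yet)
Bit 1: prefix='11' -> emit 'b', reset
Bit 2: prefix='1' (no match yet)
Bit 3: prefix='11' -> emit 'b', reset
Bit 4: prefix='1' (no match yet)
Bit 5: prefix='10' (no match yet)
Bit 6: prefix='100' -> emit 'o', reset
Bit 7: prefix='0' -> emit 'k', reset
Bit 8: prefix='1' (no match yet)
Bit 9: prefix='10' (no match yet)
Bit 10: prefix='101' -> emit 'g', reset
Bit 11: prefix='1' (no match yet)
Bit 12: prefix='11' -> emit 'b', reset
Bit 13: prefix='1' (no match yet)
Bit 14: prefix='11' -> emit 'b', reset
Bit 15: prefix='0' -> emit 'k', reset
Bit 16: prefix='1' (no match yet)
Bit 17: prefix='10' (no match yet)
Bit 18: prefix='101' -> emit 'g', reset

Answer: 7 b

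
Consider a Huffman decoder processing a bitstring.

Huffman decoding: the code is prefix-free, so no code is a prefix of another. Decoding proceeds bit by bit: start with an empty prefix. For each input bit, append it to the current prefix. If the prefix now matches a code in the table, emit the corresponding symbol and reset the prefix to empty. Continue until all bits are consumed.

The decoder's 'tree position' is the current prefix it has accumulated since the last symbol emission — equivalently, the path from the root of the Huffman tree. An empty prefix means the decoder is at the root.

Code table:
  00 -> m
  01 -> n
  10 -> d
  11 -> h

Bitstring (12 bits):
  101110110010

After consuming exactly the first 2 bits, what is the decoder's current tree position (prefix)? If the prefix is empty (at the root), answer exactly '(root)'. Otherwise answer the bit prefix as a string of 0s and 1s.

Bit 0: prefix='1' (no match yet)
Bit 1: prefix='10' -> emit 'd', reset

Answer: (root)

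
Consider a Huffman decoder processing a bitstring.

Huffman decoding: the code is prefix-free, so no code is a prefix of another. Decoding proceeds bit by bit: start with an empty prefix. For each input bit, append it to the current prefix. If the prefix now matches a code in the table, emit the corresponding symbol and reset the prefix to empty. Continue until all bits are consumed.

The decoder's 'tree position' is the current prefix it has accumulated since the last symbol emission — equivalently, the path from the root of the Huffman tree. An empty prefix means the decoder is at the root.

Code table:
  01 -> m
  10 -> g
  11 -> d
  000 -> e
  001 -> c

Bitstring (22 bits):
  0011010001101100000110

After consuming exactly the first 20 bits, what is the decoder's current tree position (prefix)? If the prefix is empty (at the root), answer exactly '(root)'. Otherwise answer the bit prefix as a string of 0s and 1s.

Answer: (root)

Derivation:
Bit 0: prefix='0' (no match yet)
Bit 1: prefix='00' (no match yet)
Bit 2: prefix='001' -> emit 'c', reset
Bit 3: prefix='1' (no match yet)
Bit 4: prefix='10' -> emit 'g', reset
Bit 5: prefix='1' (no match yet)
Bit 6: prefix='10' -> emit 'g', reset
Bit 7: prefix='0' (no match yet)
Bit 8: prefix='00' (no match yet)
Bit 9: prefix='001' -> emit 'c', reset
Bit 10: prefix='1' (no match yet)
Bit 11: prefix='10' -> emit 'g', reset
Bit 12: prefix='1' (no match yet)
Bit 13: prefix='11' -> emit 'd', reset
Bit 14: prefix='0' (no match yet)
Bit 15: prefix='00' (no match yet)
Bit 16: prefix='000' -> emit 'e', reset
Bit 17: prefix='0' (no match yet)
Bit 18: prefix='00' (no match yet)
Bit 19: prefix='001' -> emit 'c', reset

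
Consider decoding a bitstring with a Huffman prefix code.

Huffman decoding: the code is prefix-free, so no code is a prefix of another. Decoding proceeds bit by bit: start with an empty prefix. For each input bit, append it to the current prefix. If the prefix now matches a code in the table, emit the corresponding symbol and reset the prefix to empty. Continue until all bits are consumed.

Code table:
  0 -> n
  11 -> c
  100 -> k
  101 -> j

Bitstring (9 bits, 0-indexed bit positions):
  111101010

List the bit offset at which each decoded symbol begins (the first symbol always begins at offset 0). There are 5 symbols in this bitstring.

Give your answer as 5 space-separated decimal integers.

Bit 0: prefix='1' (no match yet)
Bit 1: prefix='11' -> emit 'c', reset
Bit 2: prefix='1' (no match yet)
Bit 3: prefix='11' -> emit 'c', reset
Bit 4: prefix='0' -> emit 'n', reset
Bit 5: prefix='1' (no match yet)
Bit 6: prefix='10' (no match yet)
Bit 7: prefix='101' -> emit 'j', reset
Bit 8: prefix='0' -> emit 'n', reset

Answer: 0 2 4 5 8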